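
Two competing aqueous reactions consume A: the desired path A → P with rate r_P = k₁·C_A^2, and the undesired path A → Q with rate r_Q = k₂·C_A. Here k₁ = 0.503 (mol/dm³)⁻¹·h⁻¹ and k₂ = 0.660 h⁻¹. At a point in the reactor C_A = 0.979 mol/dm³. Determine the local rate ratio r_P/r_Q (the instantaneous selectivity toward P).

0.746

S_{P/Q} = r_P/r_Q = (k₁·C_A^2)/(k₂·C_A) = (k₁/k₂)·C_A.
= (0.503×0.9790^2) / (0.660×0.9790) = 0.4821/0.6461 = 0.746.
Since the desired path is higher order in A, keeping C_A high (PFR or concentrated feed) favours P.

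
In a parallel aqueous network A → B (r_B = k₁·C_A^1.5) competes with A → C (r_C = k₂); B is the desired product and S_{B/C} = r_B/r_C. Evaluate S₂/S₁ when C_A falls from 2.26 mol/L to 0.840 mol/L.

0.227

S_{B/C} = (k₁/k₂)·C_A^1.5, so S₂/S₁ = (C_{A,2}/C_{A,1})^1.5.
= (0.840/2.26)^1.5 = (0.3717)^1.5 = 0.227.
Selectivity toward B falls as C_A falls — high-concentration operation is favoured.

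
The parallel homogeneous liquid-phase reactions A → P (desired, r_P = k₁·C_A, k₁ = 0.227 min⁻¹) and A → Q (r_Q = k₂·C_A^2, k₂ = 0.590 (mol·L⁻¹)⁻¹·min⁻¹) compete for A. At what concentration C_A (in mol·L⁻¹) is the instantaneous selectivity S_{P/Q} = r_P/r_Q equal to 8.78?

0.0438 mol·L⁻¹

S_{P/Q} = (k₁/k₂)·C_A⁻¹ ⇒ C_A = (S·k₂/k₁)^(-1).
= (8.78×0.590/0.227)^(-1) = (22.82)^(-1) = 0.0438 mol·L⁻¹.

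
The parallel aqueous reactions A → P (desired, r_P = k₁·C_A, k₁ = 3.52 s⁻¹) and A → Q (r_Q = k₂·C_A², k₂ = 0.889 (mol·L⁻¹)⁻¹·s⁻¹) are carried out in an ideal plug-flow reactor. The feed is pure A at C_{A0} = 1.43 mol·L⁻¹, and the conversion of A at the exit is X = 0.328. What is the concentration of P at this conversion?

C_A = C_{A0}(1−X) = 0.9610 mol·L⁻¹.
Along a PFR/batch, dC_P/dC_A = −r_P/(r_P+r_Q) = −k₁/(k₁+k₂·C_A).
Integrating from C_{A0} to C_A: C_P = (3.52/0.889)·ln[(3.52+0.889·1.43)/(3.52+0.889·0.961)] = 3.960·ln(4.791/4.374) = 0.3605 mol·L⁻¹.

0.361 mol·L⁻¹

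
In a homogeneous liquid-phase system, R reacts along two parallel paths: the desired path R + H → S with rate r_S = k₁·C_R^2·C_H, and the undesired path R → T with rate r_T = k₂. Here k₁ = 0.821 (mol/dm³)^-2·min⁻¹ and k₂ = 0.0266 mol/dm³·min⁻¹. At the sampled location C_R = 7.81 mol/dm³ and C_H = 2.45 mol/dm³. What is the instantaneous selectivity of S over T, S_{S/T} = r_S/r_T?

S_{S/T} = r_S/r_T = (k₁·C_R^2·C_H)/(k₂) = (k₁/k₂)·C_R^2·C_H.
= (0.821×7.810^2×2.450) / (0.0266) = 122.7/0.02660 = 4612.

4612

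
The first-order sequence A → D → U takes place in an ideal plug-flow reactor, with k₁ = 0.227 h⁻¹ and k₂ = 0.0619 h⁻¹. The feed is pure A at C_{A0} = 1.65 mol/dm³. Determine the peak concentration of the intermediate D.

At the optimum, C_{D,max}/C_{A0} = (k₁/k₂)^[k₂/(k₂−k₁)].
= (0.227/0.0619)^(0.0619/(0.0619−0.227)) = (3.667)^(-0.3749) = 0.6144.
C_{D,max} = 0.6144×1.65 = 1.01 mol/dm³.

1.01 mol/dm³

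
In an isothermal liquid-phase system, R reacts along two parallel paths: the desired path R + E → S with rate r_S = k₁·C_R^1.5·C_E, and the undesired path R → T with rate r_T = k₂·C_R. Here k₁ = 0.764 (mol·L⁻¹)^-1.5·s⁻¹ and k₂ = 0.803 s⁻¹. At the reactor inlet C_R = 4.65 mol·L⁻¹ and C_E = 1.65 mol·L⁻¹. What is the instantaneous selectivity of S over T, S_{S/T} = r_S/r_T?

3.39

S_{S/T} = r_S/r_T = (k₁·C_R^1.5·C_E)/(k₂·C_R) = (k₁/k₂)·C_R^0.5·C_E.
= (0.764×4.650^1.5×1.650) / (0.803×4.650) = 12.64/3.734 = 3.39.
Since the desired path is higher order in R, keeping C_R high (PFR or concentrated feed) favours S.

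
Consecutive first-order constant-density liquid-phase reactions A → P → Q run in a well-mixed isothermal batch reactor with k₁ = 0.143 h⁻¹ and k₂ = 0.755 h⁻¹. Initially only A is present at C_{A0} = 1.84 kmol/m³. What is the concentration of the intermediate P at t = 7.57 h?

0.144 kmol/m³

The intermediate concentration in a first-order A→B→C sequence is C_P = k₁C_{A0}(e^(−k₁t) − e^(−k₂t))/(k₂−k₁).
e^(−k₁t) = e^(−0.143×7.57) = e^(−1.083) = 0.3387; e^(−k₂t) = e^(−5.715) = 0.003295.
C_P = 0.143×1.84/(0.755−0.143) × (0.3387−0.003295) = 0.4299×0.3354 = 0.1442 kmol/m³.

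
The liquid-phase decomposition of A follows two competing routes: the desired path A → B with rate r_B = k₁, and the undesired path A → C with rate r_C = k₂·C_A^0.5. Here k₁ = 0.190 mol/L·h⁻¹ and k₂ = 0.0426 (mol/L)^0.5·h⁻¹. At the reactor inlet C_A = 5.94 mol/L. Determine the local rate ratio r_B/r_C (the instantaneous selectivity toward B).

S_{B/C} = r_B/r_C = (k₁)/(k₂·C_A^0.5) = (k₁/k₂)·C_A^-0.5.
= (0.190) / (0.0426×5.940^0.5) = 0.1900/0.1038 = 1.83.
The undesired path is higher order in A, so low C_A (CSTR or dilute feed) favours B.

1.83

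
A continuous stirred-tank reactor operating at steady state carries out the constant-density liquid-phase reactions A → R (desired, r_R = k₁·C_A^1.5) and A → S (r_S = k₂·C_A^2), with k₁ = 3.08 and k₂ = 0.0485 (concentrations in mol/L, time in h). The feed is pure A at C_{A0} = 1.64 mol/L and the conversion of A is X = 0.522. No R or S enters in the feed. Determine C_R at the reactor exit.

Exit C_A = C_{A0}(1−X) = 1.64×0.478 = 0.7839 mol/L.
Rates in a CSTR are evaluated at the outlet concentration: r_R = 3.08×0.7839^1.5 = 2.138, r_S = 0.0485×0.7839^2 = 0.02980.
Fraction of consumed A going to R: r_R/(r_R+r_S) = 0.9862.
C_R = 0.9862·C_{A0}·X = 0.9862×1.64×0.522 = 0.844 mol/L.

0.844 mol/L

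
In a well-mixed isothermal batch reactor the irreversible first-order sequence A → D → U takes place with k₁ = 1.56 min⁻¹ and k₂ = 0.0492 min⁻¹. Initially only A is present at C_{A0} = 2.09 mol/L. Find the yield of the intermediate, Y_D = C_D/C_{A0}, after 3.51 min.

For first-order series with pure A initially, C_D(t) = k₁C_{A0}/(k₂−k₁)·(e^(−k₁t) − e^(−k₂t)).
e^(−k₁t) = e^(−1.56×3.51) = e^(−5.476) = 0.004188; e^(−k₂t) = e^(−0.1727) = 0.8414.
C_D = 1.56×2.09/(0.0492−1.56) × (0.004188−0.8414) = (-2.158)×(-0.8372) = 1.807 mol/L.
Y_D = C_D/C_{A0} = 1.807/2.09 = 0.864.

0.864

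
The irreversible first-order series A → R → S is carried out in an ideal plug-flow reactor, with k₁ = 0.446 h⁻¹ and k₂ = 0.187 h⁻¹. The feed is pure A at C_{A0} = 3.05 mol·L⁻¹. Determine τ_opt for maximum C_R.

The intermediate peaks when r₁ = r₂, i.e. k₁e^(−k₁τ) = k₂e^(−k₂τ), giving τ_opt = ln(k₂/k₁)/(k₂−k₁).
= ln(0.187/0.446)/(0.187−0.446) = ln(0.4193)/-0.2590 = -0.8692/-0.2590 = 3.36 h.

3.36 h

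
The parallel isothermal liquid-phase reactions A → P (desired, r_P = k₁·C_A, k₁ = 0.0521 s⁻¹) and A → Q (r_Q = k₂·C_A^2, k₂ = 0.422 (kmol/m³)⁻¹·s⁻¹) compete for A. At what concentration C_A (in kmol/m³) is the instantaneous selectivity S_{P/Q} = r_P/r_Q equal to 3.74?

0.0330 kmol/m³

S_{P/Q} = (k₁/k₂)·C_A⁻¹ ⇒ C_A = (S·k₂/k₁)^(-1).
= (3.74×0.422/0.0521)^(-1) = (30.29)^(-1) = 0.0330 kmol/m³.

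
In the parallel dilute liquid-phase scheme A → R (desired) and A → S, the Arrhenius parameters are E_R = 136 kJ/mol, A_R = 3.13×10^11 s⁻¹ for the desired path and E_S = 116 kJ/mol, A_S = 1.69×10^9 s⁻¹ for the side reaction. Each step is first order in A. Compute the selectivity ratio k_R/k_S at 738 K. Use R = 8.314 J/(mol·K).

7.11

Since both paths have the same order in A, the concentration cancels and S_{R/S} = k_R/k_S = (A_R/A_S)·exp[(E_S−E_R)/(RT)].
(E_S−E_R)/(RT) = (116−136)×10³/(8.314×738) = -20000/6136 = -3.260.
k_R/k_S = (3.13×10^11/1.69×10^9)·exp(-3.260) = 185.2 × 0.03840 = 7.11.
Since E_R > E_S, raising the temperature improves selectivity toward R.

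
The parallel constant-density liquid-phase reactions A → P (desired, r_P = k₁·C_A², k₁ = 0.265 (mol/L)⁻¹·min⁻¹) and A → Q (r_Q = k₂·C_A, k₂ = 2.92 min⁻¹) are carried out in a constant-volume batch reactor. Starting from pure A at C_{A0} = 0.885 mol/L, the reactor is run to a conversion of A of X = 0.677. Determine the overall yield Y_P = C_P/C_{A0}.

C_A = C_{A0}(1−X) = 0.2859 mol/L.
Along a PFR/batch, dC_Q/dC_A = −r_Q/(r_P+r_Q) = −k₂/(k₂+k₁·C_A).
Integrating from C_{A0} to C_A: C_Q = (2.92/0.265)·ln[(2.92+0.265·0.885)/(2.92+0.265·0.286)] = 11.02·ln(3.155/2.996) = 0.5690 mol/L.
Then C_P = (C_{A0}−C_A) − C_Q = 0.5991 − 0.5690 = 0.03010 mol/L.
Y_P = C_P/C_{A0} = 0.03010/0.885 = 0.0340.

0.0340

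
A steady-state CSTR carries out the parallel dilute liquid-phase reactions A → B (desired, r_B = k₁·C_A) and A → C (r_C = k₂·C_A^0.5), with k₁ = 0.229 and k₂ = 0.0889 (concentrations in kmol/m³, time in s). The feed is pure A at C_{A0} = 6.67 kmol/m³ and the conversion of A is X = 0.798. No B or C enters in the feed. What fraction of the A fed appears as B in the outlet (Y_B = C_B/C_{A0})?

Exit C_A = C_{A0}(1−X) = 6.67×0.202 = 1.347 kmol/m³.
A CSTR operates uniformly at the exit composition, giving r_B = 0.3085 and r_C = 0.1032 (each k·C_A^n at C_A = 1.347).
Fraction of consumed A going to B: r_B/(r_B+r_C) = 0.7494.
C_B = 0.7494·C_{A0}·X = 0.7494×6.67×0.798 = 3.99 kmol/m³; Y_B = C_B/C_{A0} = 0.598.

0.598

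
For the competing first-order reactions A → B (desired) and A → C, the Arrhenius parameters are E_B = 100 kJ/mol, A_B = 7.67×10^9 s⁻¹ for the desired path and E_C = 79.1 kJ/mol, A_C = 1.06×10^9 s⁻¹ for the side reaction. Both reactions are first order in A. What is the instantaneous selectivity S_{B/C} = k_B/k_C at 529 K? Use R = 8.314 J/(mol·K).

k_B/k_C = (A_B/A_C)·exp[−(E_B−E_C)/(RT)] = (A_B/A_C)·exp[(E_C−E_B)/(RT)].
(E_C−E_B)/(RT) = (79.1−100)×10³/(8.314×529) = -20900/4398 = -4.752.
k_B/k_C = (7.67×10^9/1.06×10^9)·exp(-4.752) = 7.236 × 0.008634 = 0.0625.

0.0625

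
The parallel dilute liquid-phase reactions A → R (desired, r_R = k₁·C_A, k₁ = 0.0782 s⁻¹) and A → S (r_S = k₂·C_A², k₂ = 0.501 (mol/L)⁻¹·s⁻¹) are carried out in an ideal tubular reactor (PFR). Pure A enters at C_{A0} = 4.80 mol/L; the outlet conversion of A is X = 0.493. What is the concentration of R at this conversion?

C_A = C_{A0}(1−X) = 2.434 mol/L.
Along a PFR/batch, dC_R/dC_A = −r_R/(r_R+r_S) = −k₁/(k₁+k₂·C_A).
Integrating from C_{A0} to C_A: C_R = (0.0782/0.501)·ln[(0.0782+0.501·4.80)/(0.0782+0.501·2.43)] = 0.1561·ln(2.483/1.297) = 0.1013 mol/L.

0.101 mol/L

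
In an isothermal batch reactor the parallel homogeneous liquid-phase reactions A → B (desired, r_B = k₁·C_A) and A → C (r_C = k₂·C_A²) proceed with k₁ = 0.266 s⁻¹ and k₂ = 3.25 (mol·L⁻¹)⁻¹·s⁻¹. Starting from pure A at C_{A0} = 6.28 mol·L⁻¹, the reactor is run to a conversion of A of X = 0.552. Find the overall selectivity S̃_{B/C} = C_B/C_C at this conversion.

0.0189

C_A = C_{A0}(1−X) = 2.813 mol·L⁻¹.
Along a PFR/batch, dC_B/dC_A = −r_B/(r_B+r_C) = −k₁/(k₁+k₂·C_A).
Integrating from C_{A0} to C_A: C_B = (0.266/3.25)·ln[(0.266+3.25·6.28)/(0.266+3.25·2.81)] = 0.08185·ln(20.68/9.410) = 0.06443 mol·L⁻¹.
C_C = (C_{A0}−C_A)−C_B = 3.402 mol·L⁻¹; S̃_{B/C} = 0.06443/3.402 = 0.0189.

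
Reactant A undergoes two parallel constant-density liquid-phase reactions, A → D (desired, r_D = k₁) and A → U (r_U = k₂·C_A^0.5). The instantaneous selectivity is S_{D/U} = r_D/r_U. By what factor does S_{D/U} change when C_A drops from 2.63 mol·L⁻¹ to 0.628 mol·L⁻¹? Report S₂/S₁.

S_{D/U} = (k₁/k₂)·C_A^-0.5, so S₂/S₁ = (C_{A,2}/C_{A,1})^-0.5.
= (0.628/2.63)^(-0.5) = (0.2388)^(-0.5) = 2.05.
Selectivity toward D rises as C_A falls — low-concentration operation is favoured.

2.05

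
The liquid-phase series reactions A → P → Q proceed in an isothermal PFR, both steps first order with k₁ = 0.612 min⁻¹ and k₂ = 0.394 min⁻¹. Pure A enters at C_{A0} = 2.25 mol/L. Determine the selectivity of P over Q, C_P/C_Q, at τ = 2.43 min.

For first-order series with pure A initially, C_P(τ) = k₁C_{A0}/(k₂−k₁)·(e^(−k₁τ) − e^(−k₂τ)).
e^(−k₁τ) = e^(−0.612×2.43) = e^(−1.487) = 0.2260; e^(−k₂τ) = e^(−0.9574) = 0.3839.
C_P = 0.612×2.25/(0.394−0.612) × (0.2260−0.3839) = (-6.317)×(-0.1579) = 0.9972 mol/L.
C_A = C_{A0}e^(−k₁τ) = 0.5085 mol/L, so C_Q = C_{A0}−C_A−C_P = 0.7443 mol/L; C_P/C_Q = 1.34.

1.34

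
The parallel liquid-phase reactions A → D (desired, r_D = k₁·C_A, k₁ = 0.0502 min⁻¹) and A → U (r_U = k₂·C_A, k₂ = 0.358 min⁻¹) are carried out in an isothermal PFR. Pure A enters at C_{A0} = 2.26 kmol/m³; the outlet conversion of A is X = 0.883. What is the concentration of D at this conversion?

C_A = C_{A0}(1−X) = 0.2644 kmol/m³.
Both paths are first order in A, so the instantaneous fraction to D is constant: dC_D/d(−C_A) = k₁/(k₁+k₂) = 0.1230.
C_D = 0.1230·(C_{A0}−C_A) = 0.1230×1.996 = 0.245 kmol/m³.

0.245 kmol/m³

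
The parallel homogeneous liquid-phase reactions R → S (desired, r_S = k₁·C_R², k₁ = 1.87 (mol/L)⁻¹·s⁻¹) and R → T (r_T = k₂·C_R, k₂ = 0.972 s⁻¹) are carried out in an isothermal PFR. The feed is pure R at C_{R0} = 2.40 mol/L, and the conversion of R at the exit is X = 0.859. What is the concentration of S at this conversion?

1.43 mol/L

C_R = C_{R0}(1−X) = 0.3384 mol/L.
Along a PFR/batch, dC_T/dC_R = −r_T/(r_S+r_T) = −k₂/(k₂+k₁·C_R).
Integrating from C_{R0} to C_R: C_T = (0.972/1.87)·ln[(0.972+1.87·2.40)/(0.972+1.87·0.338)] = 0.5198·ln(5.460/1.605) = 0.6364 mol/L.
Then C_S = (C_{R0}−C_R) − C_T = 2.062 − 0.6364 = 1.425 mol/L.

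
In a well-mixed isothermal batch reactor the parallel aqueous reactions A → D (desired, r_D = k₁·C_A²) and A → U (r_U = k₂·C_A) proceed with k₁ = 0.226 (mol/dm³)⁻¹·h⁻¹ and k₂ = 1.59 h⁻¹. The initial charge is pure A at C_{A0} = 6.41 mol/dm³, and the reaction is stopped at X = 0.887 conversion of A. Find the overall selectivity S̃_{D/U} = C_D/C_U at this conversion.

0.470

C_A = C_{A0}(1−X) = 0.7243 mol/dm³.
Along a PFR/batch, dC_U/dC_A = −r_U/(r_D+r_U) = −k₂/(k₂+k₁·C_A).
Integrating from C_{A0} to C_A: C_U = (1.59/0.226)·ln[(1.59+0.226·6.41)/(1.59+0.226·0.724)] = 7.035·ln(3.039/1.754) = 3.867 mol/dm³.
Then C_D = (C_{A0}−C_A) − C_U = 5.686 − 3.867 = 1.818 mol/dm³.
S̃_{D/U} = C_D/C_U = 1.818/3.867 = 0.470.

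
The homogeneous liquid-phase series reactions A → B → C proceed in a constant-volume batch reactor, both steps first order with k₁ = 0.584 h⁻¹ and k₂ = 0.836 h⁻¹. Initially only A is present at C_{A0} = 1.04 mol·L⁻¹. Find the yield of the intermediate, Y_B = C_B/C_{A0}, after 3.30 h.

0.190

The intermediate concentration in a first-order A→B→C sequence is C_B = k₁C_{A0}(e^(−k₁t) − e^(−k₂t))/(k₂−k₁).
e^(−k₁t) = e^(−0.584×3.30) = e^(−1.927) = 0.1456; e^(−k₂t) = e^(−2.759) = 0.06337.
C_B = 0.584×1.04/(0.836−0.584) × (0.1456−0.06337) = 2.410×0.08219 = 0.1981 mol·L⁻¹.
Y_B = C_B/C_{A0} = 0.1981/1.04 = 0.190.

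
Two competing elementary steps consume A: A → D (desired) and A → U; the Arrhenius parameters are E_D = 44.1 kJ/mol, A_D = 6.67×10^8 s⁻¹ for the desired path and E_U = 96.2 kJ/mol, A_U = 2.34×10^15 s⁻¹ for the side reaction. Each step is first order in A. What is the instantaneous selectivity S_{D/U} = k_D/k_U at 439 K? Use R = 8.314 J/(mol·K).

Since both paths have the same order in A, the concentration cancels and S_{D/U} = k_D/k_U = (A_D/A_U)·exp[(E_U−E_D)/(RT)].
(E_U−E_D)/(RT) = (96.2−44.1)×10³/(8.314×439) = 52100/3650 = 14.27.
k_D/k_U = (6.67×10^8/2.34×10^15)·exp(14.27) = 2.850×10^-7 × 1.583×10^6 = 0.451.

0.451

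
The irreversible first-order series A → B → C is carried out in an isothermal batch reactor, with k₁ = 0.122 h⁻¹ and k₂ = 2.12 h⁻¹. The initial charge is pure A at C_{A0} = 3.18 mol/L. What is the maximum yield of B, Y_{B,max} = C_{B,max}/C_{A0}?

Evaluating C_B at t_opt = ln(k₂/k₁)/(k₂−k₁) gives C_{B,max}/C_{A0} = (k₁/k₂)^[k₂/(k₂−k₁)].
= (0.122/2.12)^(2.12/(2.12−0.122)) = (0.05755)^(1.061) = 0.04834.

0.0483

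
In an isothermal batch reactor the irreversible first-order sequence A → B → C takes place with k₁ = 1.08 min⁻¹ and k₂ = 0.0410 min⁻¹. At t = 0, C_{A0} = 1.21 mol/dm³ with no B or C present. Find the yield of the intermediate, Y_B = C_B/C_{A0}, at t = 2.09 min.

0.845

Solving the coupled first-order balances gives C_B(t) = [k₁/(k₂−k₁)]·C_{A0}·(e^(−k₁t) − e^(−k₂t)).
e^(−k₁t) = e^(−1.08×2.09) = e^(−2.257) = 0.1046; e^(−k₂t) = e^(−0.08569) = 0.9179.
C_B = 1.08×1.21/(0.0410−1.08) × (0.1046−0.9179) = (-1.258)×(-0.8132) = 1.023 mol/dm³.
Y_B = C_B/C_{A0} = 1.023/1.21 = 0.845.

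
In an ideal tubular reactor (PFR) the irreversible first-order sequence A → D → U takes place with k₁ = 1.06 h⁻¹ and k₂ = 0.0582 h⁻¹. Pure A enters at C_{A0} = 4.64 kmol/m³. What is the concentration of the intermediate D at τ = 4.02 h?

3.82 kmol/m³

For first-order series with pure A initially, C_D(τ) = k₁C_{A0}/(k₂−k₁)·(e^(−k₁τ) − e^(−k₂τ)).
e^(−k₁τ) = e^(−1.06×4.02) = e^(−4.261) = 0.01411; e^(−k₂τ) = e^(−0.2340) = 0.7914.
C_D = 1.06×4.64/(0.0582−1.06) × (0.01411−0.7914) = (-4.910)×(-0.7773) = 3.816 kmol/m³.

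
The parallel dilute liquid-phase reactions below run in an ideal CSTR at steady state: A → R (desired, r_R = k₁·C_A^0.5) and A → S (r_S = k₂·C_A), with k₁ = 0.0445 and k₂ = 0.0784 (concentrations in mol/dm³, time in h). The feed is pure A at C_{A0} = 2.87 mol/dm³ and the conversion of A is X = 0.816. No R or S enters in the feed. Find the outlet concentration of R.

Exit C_A = C_{A0}(1−X) = 2.87×0.184 = 0.5281 mol/dm³.
In a CSTR the entire volume is at exit conditions, so r_R = 0.0445×0.5281^0.5 = 0.03234 and r_S = 0.0784×0.5281 = 0.04140.
Fraction of consumed A going to R: r_R/(r_R+r_S) = 0.4385.
C_R = 0.4385·C_{A0}·X = 0.4385×2.87×0.816 = 1.03 mol/dm³.

1.03 mol/dm³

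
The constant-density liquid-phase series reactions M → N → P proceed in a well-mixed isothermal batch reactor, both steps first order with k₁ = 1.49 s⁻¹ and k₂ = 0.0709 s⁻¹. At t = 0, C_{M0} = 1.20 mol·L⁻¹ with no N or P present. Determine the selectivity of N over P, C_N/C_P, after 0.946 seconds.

23.9

Solving the coupled first-order balances gives C_N(t) = [k₁/(k₂−k₁)]·C_{M0}·(e^(−k₁t) − e^(−k₂t)).
e^(−k₁t) = e^(−1.49×0.946) = e^(−1.410) = 0.2443; e^(−k₂t) = e^(−0.06707) = 0.9351.
C_N = 1.49×1.20/(0.0709−1.49) × (0.2443−0.9351) = (-1.260)×(-0.6909) = 0.8705 mol·L⁻¹.
C_M = C_{M0}e^(−k₁t) = 0.2931 mol·L⁻¹, so C_P = C_{M0}−C_M−C_N = 0.03643 mol·L⁻¹; C_N/C_P = 23.9.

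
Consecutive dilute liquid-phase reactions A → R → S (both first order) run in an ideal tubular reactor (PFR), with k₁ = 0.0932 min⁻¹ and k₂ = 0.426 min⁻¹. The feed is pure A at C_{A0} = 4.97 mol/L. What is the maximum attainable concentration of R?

0.710 mol/L

For a first-order series the maximum intermediate yield is C_{R,max}/C_{A0} = (k₁/k₂)^[k₂/(k₂−k₁)].
= (0.0932/0.426)^(0.426/(0.426−0.0932)) = (0.2188)^(1.280) = 0.1429.
C_{R,max} = 0.1429×4.97 = 0.710 mol/L.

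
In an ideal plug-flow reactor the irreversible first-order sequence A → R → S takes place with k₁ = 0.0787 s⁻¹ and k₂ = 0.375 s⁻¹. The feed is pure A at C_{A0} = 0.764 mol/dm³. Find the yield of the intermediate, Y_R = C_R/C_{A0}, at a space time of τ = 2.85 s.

0.121

Solving the coupled first-order balances gives C_R(τ) = [k₁/(k₂−k₁)]·C_{A0}·(e^(−k₁τ) − e^(−k₂τ)).
e^(−k₁τ) = e^(−0.0787×2.85) = e^(−0.2243) = 0.7991; e^(−k₂τ) = e^(−1.069) = 0.3434.
C_R = 0.0787×0.764/(0.375−0.0787) × (0.7991−0.3434) = 0.2029×0.4556 = 0.09246 mol/dm³.
Y_R = C_R/C_{A0} = 0.09246/0.764 = 0.121.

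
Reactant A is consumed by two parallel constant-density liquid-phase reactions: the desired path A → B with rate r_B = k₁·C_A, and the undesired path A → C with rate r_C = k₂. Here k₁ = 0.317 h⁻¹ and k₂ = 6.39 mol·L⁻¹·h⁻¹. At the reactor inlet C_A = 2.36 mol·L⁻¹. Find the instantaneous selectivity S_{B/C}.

S_{B/C} = r_B/r_C = (k₁·C_A)/(k₂) = (k₁/k₂)·C_A.
= (0.317×2.360) / (6.39) = 0.7481/6.390 = 0.117.
Since the desired path is higher order in A, keeping C_A high (PFR or concentrated feed) favours B.

0.117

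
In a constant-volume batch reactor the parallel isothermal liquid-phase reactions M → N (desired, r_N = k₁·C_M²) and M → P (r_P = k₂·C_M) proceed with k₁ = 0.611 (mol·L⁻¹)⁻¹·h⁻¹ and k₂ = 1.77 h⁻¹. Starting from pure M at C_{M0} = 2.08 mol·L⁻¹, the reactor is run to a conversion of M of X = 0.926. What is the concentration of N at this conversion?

0.508 mol·L⁻¹

C_M = C_{M0}(1−X) = 0.1539 mol·L⁻¹.
Along a PFR/batch, dC_P/dC_M = −r_P/(r_N+r_P) = −k₂/(k₂+k₁·C_M).
Integrating from C_{M0} to C_M: C_P = (1.77/0.611)·ln[(1.77+0.611·2.08)/(1.77+0.611·0.154)] = 2.897·ln(3.041/1.864) = 1.418 mol·L⁻¹.
Then C_N = (C_{M0}−C_M) − C_P = 1.926 − 1.418 = 0.5083 mol·L⁻¹.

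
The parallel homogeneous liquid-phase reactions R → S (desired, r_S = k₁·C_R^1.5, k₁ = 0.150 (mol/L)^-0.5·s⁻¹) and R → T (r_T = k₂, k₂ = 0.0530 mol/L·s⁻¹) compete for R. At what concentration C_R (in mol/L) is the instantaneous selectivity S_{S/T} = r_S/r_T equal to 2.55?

S_{S/T} = (k₁/k₂)·C_R^1.5 ⇒ C_R = (S·k₂/k₁)^(1/1.5).
= (2.55×0.0530/0.150)^(0.6667) = (0.9010)^(0.6667) = 0.933 mol/L.

0.933 mol/L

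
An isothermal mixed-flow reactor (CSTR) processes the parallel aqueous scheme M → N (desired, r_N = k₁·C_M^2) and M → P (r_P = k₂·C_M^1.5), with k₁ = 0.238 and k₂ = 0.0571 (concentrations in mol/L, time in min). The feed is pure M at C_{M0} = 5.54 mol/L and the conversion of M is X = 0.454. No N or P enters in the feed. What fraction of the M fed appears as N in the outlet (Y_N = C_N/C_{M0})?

0.399

Exit C_M = C_{M0}(1−X) = 5.54×0.546 = 3.025 mol/L.
A CSTR operates uniformly at the exit composition, giving r_N = 2.178 and r_P = 0.3004 (each k·C_M^n at C_M = 3.025).
Fraction of consumed M going to N: r_N/(r_N+r_P) = 0.8788.
C_N = 0.8788·C_{M0}·X = 0.8788×5.54×0.454 = 2.21 mol/L; Y_N = C_N/C_{M0} = 0.399.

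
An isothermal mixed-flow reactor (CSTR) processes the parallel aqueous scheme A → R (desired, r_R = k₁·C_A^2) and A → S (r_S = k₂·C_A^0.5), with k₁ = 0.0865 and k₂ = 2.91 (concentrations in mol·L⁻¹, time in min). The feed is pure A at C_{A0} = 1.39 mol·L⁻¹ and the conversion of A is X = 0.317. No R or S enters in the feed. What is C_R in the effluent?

Exit C_A = C_{A0}(1−X) = 1.39×0.683 = 0.9494 mol·L⁻¹.
Rates in a CSTR are evaluated at the outlet concentration: r_R = 0.0865×0.9494^2 = 0.07796, r_S = 2.91×0.9494^0.5 = 2.835.
Fraction of consumed A going to R: r_R/(r_R+r_S) = 0.02676.
C_R = 0.02676·C_{A0}·X = 0.02676×1.39×0.317 = 0.0118 mol·L⁻¹.

0.0118 mol·L⁻¹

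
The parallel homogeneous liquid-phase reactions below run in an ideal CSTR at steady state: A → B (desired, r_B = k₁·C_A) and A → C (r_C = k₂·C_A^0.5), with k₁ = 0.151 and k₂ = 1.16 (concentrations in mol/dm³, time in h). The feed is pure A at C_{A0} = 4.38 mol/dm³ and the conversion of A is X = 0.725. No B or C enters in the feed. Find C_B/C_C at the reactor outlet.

0.143

Exit C_A = C_{A0}(1−X) = 4.38×0.275 = 1.205 mol/dm³.
In a CSTR the entire volume is at exit conditions, so r_B = 0.151×1.205 = 0.1819 and r_C = 1.16×1.205^0.5 = 1.273.
Overall selectivity = C_B/C_C = r_Bτ/(r_Cτ) = r_B/r_C = 0.143.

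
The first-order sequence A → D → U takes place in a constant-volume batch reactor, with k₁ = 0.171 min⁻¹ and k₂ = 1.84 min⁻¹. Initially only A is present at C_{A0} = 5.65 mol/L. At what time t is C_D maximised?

The intermediate peaks when r₁ = r₂, i.e. k₁e^(−k₁t) = k₂e^(−k₂t), giving t_opt = ln(k₂/k₁)/(k₂−k₁).
= ln(1.84/0.171)/(1.84−0.171) = ln(10.76)/1.669 = 2.376/1.669 = 1.42 min.

1.42 min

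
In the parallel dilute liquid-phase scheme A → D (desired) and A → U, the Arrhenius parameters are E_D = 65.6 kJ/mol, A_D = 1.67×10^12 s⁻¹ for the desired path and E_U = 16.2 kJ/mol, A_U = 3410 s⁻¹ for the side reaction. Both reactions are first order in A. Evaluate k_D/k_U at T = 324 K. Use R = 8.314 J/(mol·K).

5.32

With equal orders, S_{D/U} = k_D/k_U = (A_D/A_U)·exp[(E_U−E_D)/(RT)].
(E_U−E_D)/(RT) = (16.2−65.6)×10³/(8.314×324) = -49400/2694 = -18.34.
k_D/k_U = (1.67×10^12/3410)·exp(-18.34) = 4.897×10^8 × 1.085×10^-8 = 5.32.
Since E_D > E_U, raising the temperature improves selectivity toward D.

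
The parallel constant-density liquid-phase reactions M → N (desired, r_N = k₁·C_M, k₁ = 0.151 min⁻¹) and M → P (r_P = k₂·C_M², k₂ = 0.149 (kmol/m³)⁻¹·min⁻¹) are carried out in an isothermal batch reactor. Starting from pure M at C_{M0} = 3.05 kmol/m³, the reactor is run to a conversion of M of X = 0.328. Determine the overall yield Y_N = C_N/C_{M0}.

C_M = C_{M0}(1−X) = 2.050 kmol/m³.
Along a PFR/batch, dC_N/dC_M = −r_N/(r_N+r_P) = −k₁/(k₁+k₂·C_M).
Integrating from C_{M0} to C_M: C_N = (0.151/0.149)·ln[(0.151+0.149·3.05)/(0.151+0.149·2.05)] = 1.013·ln(0.6054/0.4564) = 0.2864 kmol/m³.
Y_N = C_N/C_{M0} = 0.2864/3.05 = 0.0939.

0.0939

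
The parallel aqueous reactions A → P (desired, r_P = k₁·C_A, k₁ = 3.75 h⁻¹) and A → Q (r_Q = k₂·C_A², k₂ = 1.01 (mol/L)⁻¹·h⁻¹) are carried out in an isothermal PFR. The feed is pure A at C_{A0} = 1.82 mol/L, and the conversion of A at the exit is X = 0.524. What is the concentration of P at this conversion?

C_A = C_{A0}(1−X) = 0.8663 mol/L.
Along a PFR/batch, dC_P/dC_A = −r_P/(r_P+r_Q) = −k₁/(k₁+k₂·C_A).
Integrating from C_{A0} to C_A: C_P = (3.75/1.01)·ln[(3.75+1.01·1.82)/(3.75+1.01·0.866)] = 3.713·ln(5.588/4.625) = 0.7024 mol/L.

0.702 mol/L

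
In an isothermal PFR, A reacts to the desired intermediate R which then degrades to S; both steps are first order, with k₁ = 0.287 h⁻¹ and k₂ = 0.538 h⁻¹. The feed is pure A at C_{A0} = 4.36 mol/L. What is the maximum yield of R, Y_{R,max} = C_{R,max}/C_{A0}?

0.260

At the optimum, C_{R,max}/C_{A0} = (k₁/k₂)^[k₂/(k₂−k₁)].
= (0.287/0.538)^(0.538/(0.538−0.287)) = (0.5335)^(2.143) = 0.2601.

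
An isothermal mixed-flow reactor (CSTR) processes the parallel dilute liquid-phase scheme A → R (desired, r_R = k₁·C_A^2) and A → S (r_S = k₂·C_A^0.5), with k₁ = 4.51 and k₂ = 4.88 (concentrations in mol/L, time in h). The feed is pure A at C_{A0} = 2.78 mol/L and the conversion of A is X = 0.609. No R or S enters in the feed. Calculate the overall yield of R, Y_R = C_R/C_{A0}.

0.312

Exit C_A = C_{A0}(1−X) = 2.78×0.391 = 1.087 mol/L.
In a CSTR the entire volume is at exit conditions, so r_R = 4.51×1.087^2 = 5.329 and r_S = 4.88×1.087^0.5 = 5.088.
Fraction of consumed A going to R: r_R/(r_R+r_S) = 0.5116.
C_R = 0.5116·C_{A0}·X = 0.5116×2.78×0.609 = 0.866 mol/L; Y_R = C_R/C_{A0} = 0.312.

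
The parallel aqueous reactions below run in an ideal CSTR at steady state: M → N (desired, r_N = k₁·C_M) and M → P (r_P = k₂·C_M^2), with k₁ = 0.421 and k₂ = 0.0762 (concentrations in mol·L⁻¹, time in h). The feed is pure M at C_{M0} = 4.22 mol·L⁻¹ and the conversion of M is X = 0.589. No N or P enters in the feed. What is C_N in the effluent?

Exit C_M = C_{M0}(1−X) = 4.22×0.411 = 1.734 mol·L⁻¹.
A CSTR operates uniformly at the exit composition, giving r_N = 0.7302 and r_P = 0.2292 (each k·C_M^n at C_M = 1.734).
Fraction of consumed M going to N: r_N/(r_N+r_P) = 0.7611.
C_N = 0.7611·C_{M0}·X = 0.7611×4.22×0.589 = 1.89 mol·L⁻¹.

1.89 mol·L⁻¹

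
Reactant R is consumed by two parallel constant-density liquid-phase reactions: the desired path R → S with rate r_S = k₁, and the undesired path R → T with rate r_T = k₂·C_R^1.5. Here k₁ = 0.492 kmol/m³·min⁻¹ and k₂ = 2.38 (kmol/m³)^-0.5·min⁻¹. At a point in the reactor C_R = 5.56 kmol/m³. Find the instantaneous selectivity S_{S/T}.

S_{S/T} = r_S/r_T = (k₁)/(k₂·C_R^1.5) = (k₁/k₂)·C_R^-1.5.
= (0.492) / (2.38×5.560^1.5) = 0.4920/31.20 = 0.0158.
The undesired path is higher order in R, so low C_R (CSTR or dilute feed) favours S.

0.0158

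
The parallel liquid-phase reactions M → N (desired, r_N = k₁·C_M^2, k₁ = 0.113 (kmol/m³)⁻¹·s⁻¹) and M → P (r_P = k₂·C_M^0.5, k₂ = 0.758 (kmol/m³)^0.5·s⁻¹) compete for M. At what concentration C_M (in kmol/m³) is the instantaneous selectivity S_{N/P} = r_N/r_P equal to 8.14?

14.4 kmol/m³

S_{N/P} = (k₁/k₂)·C_M^1.5 ⇒ C_M = (S·k₂/k₁)^(1/1.5).
= (8.14×0.758/0.113)^(0.6667) = (54.60)^(0.6667) = 14.4 kmol/m³.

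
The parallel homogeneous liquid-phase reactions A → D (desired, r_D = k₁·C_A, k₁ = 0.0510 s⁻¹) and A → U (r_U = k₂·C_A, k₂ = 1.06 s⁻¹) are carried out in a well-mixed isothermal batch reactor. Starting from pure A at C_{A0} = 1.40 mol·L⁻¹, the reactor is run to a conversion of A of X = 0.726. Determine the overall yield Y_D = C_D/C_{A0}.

0.0333

C_A = C_{A0}(1−X) = 0.3836 mol·L⁻¹.
Both paths are first order in A, so the instantaneous fraction to D is constant: dC_D/d(−C_A) = k₁/(k₁+k₂) = 0.04590.
C_D = 0.04590·(C_{A0}−C_A) = 0.04590×1.016 = 0.0467 mol·L⁻¹.
Y_D = C_D/C_{A0} = 0.04666/1.40 = 0.0333.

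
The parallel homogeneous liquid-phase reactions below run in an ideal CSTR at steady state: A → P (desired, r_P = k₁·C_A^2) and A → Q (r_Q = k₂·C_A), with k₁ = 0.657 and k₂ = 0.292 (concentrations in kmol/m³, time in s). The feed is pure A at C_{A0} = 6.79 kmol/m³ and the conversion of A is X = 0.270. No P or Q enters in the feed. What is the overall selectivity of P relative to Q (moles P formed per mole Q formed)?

11.2

Exit C_A = C_{A0}(1−X) = 6.79×0.730 = 4.957 kmol/m³.
In a CSTR the entire volume is at exit conditions, so r_P = 0.657×4.957^2 = 16.14 and r_Q = 0.292×4.957 = 1.447.
Overall selectivity = C_P/C_Q = r_Pτ/(r_Qτ) = r_P/r_Q = 11.2.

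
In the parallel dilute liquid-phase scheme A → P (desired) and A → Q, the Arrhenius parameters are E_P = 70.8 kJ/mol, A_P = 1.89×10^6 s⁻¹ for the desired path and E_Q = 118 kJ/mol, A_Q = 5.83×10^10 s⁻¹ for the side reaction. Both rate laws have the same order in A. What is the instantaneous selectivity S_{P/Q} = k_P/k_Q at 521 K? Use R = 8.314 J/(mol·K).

With equal orders, S_{P/Q} = k_P/k_Q = (A_P/A_Q)·exp[(E_Q−E_P)/(RT)].
(E_Q−E_P)/(RT) = (118−70.8)×10³/(8.314×521) = 47200/4332 = 10.90.
k_P/k_Q = (1.89×10^6/5.83×10^10)·exp(10.90) = 3.242×10^-5 × 53997 = 1.75.
Since E_P < E_Q, lowering the temperature improves selectivity toward P.

1.75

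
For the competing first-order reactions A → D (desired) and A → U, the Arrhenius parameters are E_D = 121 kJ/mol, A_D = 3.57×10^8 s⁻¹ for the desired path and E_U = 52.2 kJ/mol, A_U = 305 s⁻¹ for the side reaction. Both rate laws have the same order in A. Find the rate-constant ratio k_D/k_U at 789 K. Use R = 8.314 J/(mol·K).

32.6

k_D/k_U = (A_D/A_U)·exp[−(E_D−E_U)/(RT)] = (A_D/A_U)·exp[(E_U−E_D)/(RT)].
(E_U−E_D)/(RT) = (52.2−121)×10³/(8.314×789) = -68800/6560 = -10.49.
k_D/k_U = (3.57×10^8/305)·exp(-10.49) = 1.170×10^6 × 2.786×10^-5 = 32.6.
Since E_D > E_U, raising the temperature improves selectivity toward D.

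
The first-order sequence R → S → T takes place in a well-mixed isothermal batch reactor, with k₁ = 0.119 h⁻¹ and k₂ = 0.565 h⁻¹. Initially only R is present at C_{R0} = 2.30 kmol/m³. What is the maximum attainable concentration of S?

0.320 kmol/m³

Evaluating C_S at t_opt = ln(k₂/k₁)/(k₂−k₁) gives C_{S,max}/C_{R0} = (k₁/k₂)^[k₂/(k₂−k₁)].
= (0.119/0.565)^(0.565/(0.565−0.119)) = (0.2106)^(1.267) = 0.1390.
C_{S,max} = 0.1390×2.30 = 0.320 kmol/m³.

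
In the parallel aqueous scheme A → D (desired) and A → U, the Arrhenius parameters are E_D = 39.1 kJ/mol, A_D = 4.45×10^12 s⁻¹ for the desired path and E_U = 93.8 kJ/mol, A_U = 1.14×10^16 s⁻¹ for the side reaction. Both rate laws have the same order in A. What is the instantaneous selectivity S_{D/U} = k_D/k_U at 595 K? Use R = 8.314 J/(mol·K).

Since both paths have the same order in A, the concentration cancels and S_{D/U} = k_D/k_U = (A_D/A_U)·exp[(E_U−E_D)/(RT)].
(E_U−E_D)/(RT) = (93.8−39.1)×10³/(8.314×595) = 54700/4947 = 11.06.
k_D/k_U = (4.45×10^12/1.14×10^16)·exp(11.06) = 3.904×10^-4 × 63423 = 24.8.
Since E_D < E_U, lowering the temperature improves selectivity toward D.

24.8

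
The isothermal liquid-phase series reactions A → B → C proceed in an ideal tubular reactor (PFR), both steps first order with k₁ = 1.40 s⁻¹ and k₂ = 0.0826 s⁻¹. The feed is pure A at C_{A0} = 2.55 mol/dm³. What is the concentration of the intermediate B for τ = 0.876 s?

1.73 mol/dm³

For first-order series with pure A initially, C_B(τ) = k₁C_{A0}/(k₂−k₁)·(e^(−k₁τ) − e^(−k₂τ)).
e^(−k₁τ) = e^(−1.40×0.876) = e^(−1.226) = 0.2933; e^(−k₂τ) = e^(−0.07236) = 0.9302.
C_B = 1.40×2.55/(0.0826−1.40) × (0.2933−0.9302) = (-2.710)×(-0.6369) = 1.726 mol/dm³.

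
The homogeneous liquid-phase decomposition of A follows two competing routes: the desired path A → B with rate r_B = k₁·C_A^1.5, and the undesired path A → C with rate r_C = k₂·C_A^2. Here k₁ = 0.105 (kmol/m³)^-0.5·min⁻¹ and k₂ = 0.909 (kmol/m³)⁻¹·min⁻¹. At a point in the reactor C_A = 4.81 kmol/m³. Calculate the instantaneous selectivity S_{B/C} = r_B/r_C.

0.0527

S_{B/C} = r_B/r_C = (k₁·C_A^1.5)/(k₂·C_A^2) = (k₁/k₂)·C_A^-0.5.
= (0.105×4.810^1.5) / (0.909×4.810^2) = 1.108/21.03 = 0.0527.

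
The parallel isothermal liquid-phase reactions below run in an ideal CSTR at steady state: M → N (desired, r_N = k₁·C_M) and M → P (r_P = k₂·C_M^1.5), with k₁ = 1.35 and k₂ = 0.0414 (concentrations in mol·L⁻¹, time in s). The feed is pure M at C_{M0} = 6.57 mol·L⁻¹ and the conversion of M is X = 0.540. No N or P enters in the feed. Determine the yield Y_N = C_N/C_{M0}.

Exit C_M = C_{M0}(1−X) = 6.57×0.460 = 3.022 mol·L⁻¹.
In a CSTR the entire volume is at exit conditions, so r_N = 1.35×3.022 = 4.080 and r_P = 0.0414×3.022^1.5 = 0.2175.
Fraction of consumed M going to N: r_N/(r_N+r_P) = 0.9494.
C_N = 0.9494·C_{M0}·X = 0.9494×6.57×0.540 = 3.37 mol·L⁻¹; Y_N = C_N/C_{M0} = 0.513.

0.513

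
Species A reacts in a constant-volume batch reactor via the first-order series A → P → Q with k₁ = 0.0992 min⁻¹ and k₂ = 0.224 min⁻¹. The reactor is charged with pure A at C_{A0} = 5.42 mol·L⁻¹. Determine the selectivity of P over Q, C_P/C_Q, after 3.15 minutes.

The intermediate concentration in a first-order A→B→C sequence is C_P = k₁C_{A0}(e^(−k₁t) − e^(−k₂t))/(k₂−k₁).
e^(−k₁t) = e^(−0.0992×3.15) = e^(−0.3125) = 0.7316; e^(−k₂t) = e^(−0.7056) = 0.4938.
C_P = 0.0992×5.42/(0.224−0.0992) × (0.7316−0.4938) = 4.308×0.2378 = 1.025 mol·L⁻¹.
C_A = C_{A0}e^(−k₁t) = 3.965 mol·L⁻¹, so C_Q = C_{A0}−C_A−C_P = 0.4300 mol·L⁻¹; C_P/C_Q = 2.38.

2.38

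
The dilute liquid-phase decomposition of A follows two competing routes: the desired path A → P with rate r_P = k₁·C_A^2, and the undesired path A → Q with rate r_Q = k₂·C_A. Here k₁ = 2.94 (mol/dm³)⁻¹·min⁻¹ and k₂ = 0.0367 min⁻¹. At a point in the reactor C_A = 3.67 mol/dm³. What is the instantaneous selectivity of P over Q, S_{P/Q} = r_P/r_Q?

294

S_{P/Q} = r_P/r_Q = (k₁·C_A^2)/(k₂·C_A) = (k₁/k₂)·C_A.
= (2.94×3.670^2) / (0.0367×3.670) = 39.60/0.1347 = 294.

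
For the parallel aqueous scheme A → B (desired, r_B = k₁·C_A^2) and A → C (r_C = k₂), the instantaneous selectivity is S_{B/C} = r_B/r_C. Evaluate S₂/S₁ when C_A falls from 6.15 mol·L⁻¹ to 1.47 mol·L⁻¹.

0.0571

S_{B/C} = (k₁/k₂)·C_A^2, so S₂/S₁ = (C_{A,2}/C_{A,1})^2.
= (1.47/6.15)^2 = (0.2390)^2 = 0.0571.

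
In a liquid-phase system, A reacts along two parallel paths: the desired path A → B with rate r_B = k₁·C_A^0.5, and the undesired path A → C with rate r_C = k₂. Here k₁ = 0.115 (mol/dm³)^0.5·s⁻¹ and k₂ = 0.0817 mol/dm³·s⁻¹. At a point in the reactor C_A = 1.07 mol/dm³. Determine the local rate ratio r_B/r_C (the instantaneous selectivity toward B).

1.46

S_{B/C} = r_B/r_C = (k₁·C_A^0.5)/(k₂) = (k₁/k₂)·C_A^0.5.
= (0.115×1.070^0.5) / (0.0817) = 0.1190/0.08170 = 1.46.
Since the desired path is higher order in A, keeping C_A high (PFR or concentrated feed) favours B.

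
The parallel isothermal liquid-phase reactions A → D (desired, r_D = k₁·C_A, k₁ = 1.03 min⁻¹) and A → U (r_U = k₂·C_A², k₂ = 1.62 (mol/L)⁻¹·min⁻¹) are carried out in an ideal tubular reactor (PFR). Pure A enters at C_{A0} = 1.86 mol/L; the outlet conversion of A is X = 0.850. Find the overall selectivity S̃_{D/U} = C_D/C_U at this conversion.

C_A = C_{A0}(1−X) = 0.2790 mol/L.
Along a PFR/batch, dC_D/dC_A = −r_D/(r_D+r_U) = −k₁/(k₁+k₂·C_A).
Integrating from C_{A0} to C_A: C_D = (1.03/1.62)·ln[(1.03+1.62·1.86)/(1.03+1.62·0.279)] = 0.6358·ln(4.043/1.482) = 0.6381 mol/L.
C_U = (C_{A0}−C_A)−C_D = 0.9429 mol/L; S̃_{D/U} = 0.6381/0.9429 = 0.677.

0.677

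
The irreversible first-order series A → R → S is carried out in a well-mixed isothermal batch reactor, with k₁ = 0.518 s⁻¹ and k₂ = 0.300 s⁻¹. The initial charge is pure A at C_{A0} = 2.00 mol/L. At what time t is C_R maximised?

2.51 s

The intermediate peaks when r₁ = r₂, i.e. k₁e^(−k₁t) = k₂e^(−k₂t), giving t_opt = ln(k₂/k₁)/(k₂−k₁).
= ln(0.300/0.518)/(0.300−0.518) = ln(0.5792)/-0.2180 = -0.5462/-0.2180 = 2.51 s.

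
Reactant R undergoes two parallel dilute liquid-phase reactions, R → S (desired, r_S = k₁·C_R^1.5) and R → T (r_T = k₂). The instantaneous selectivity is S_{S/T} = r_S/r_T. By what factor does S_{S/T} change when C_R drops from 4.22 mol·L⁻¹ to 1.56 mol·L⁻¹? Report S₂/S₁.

0.225

S_{S/T} = (k₁/k₂)·C_R^1.5, so S₂/S₁ = (C_{R,2}/C_{R,1})^1.5.
= (1.56/4.22)^1.5 = (0.3697)^1.5 = 0.225.
Selectivity toward S falls as C_R falls — high-concentration operation is favoured.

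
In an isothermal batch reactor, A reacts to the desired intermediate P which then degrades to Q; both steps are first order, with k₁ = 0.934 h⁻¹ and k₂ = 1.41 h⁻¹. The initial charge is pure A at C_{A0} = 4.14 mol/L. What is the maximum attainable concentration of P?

Evaluating C_P at t_opt = ln(k₂/k₁)/(k₂−k₁) gives C_{P,max}/C_{A0} = (k₁/k₂)^[k₂/(k₂−k₁)].
= (0.934/1.41)^(1.41/(1.41−0.934)) = (0.6624)^(2.962) = 0.2952.
C_{P,max} = 0.2952×4.14 = 1.22 mol/L.

1.22 mol/L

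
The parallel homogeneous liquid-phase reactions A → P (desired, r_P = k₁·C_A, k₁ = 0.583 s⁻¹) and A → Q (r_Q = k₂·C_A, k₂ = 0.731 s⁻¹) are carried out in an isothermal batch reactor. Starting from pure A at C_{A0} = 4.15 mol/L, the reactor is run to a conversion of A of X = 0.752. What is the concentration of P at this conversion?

1.38 mol/L

C_A = C_{A0}(1−X) = 1.029 mol/L.
Both paths are first order in A, so the instantaneous fraction to P is constant: dC_P/d(−C_A) = k₁/(k₁+k₂) = 0.4437.
C_P = 0.4437·(C_{A0}−C_A) = 0.4437×3.121 = 1.38 mol/L.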